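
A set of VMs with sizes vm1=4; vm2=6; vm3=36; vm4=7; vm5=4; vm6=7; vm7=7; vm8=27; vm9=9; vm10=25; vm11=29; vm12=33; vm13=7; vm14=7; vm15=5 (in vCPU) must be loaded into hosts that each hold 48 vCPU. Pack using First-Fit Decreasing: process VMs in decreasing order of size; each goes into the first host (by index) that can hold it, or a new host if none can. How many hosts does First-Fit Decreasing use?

5

Sorted descending: 36, 33, 29, 27, 25, 9, 7, 7, 7, 7, 7, 6, 5, 4, 4.
Put 36 vCPU in host 1; 12 vCPU remain.
Put 33 vCPU in host 2; 15 vCPU remain.
Put 29 vCPU in host 3; 19 vCPU remain.
Put 27 vCPU in host 4; 21 vCPU remain.
Put 25 vCPU in host 5; 23 vCPU remain.
Put 9 vCPU in host 1; 3 vCPU remain.
Put 7 vCPU in host 2; 8 vCPU remain.
Put 7 vCPU in host 2; 1 vCPU remain.
Put 7 vCPU in host 3; 12 vCPU remain.
Put 7 vCPU in host 3; 5 vCPU remain.
Put 7 vCPU in host 4; 14 vCPU remain.
Put 6 vCPU in host 4; 8 vCPU remain.
Put 5 vCPU in host 3; 0 vCPU remain.
Put 4 vCPU in host 4; 4 vCPU remain.
Put 4 vCPU in host 4; 0 vCPU remain.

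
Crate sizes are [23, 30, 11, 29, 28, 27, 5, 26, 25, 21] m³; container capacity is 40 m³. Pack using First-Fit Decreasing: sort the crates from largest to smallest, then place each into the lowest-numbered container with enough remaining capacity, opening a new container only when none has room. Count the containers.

8

Sorted descending: 30, 29, 28, 27, 26, 25, 23, 21, 11, 5.
30 m³ → container 1 (remaining 10 m³)
29 m³ → container 2 (remaining 11 m³)
28 m³ → container 3 (remaining 12 m³)
27 m³ → container 4 (remaining 13 m³)
26 m³ → container 5 (remaining 14 m³)
25 m³ → container 6 (remaining 15 m³)
23 m³ → container 7 (remaining 17 m³)
21 m³ → container 8 (remaining 19 m³)
11 m³ → container 2 (remaining 0 m³)
5 m³ → container 1 (remaining 5 m³)
Final containers: [30,5] [29,11] [28] [27] [26] [25] [23] [21].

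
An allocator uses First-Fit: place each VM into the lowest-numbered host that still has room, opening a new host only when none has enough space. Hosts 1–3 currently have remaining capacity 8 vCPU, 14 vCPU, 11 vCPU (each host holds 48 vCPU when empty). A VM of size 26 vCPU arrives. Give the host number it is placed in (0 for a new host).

0

No host has ≥ 26 vCPU free, so a new host is opened.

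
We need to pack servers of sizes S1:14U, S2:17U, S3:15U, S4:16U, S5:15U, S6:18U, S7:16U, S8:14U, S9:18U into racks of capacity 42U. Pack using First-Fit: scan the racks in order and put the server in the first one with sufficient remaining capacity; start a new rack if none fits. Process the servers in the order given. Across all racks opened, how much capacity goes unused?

67

Put S1 (14U) in rack 1; 28U remain.
Put S2 (17U) in rack 1; 11U remain.
Put S3 (15U) in rack 2; 27U remain.
Put S4 (16U) in rack 2; 11U remain.
Put S5 (15U) in rack 3; 27U remain.
Put S6 (18U) in rack 3; 9U remain.
Put S7 (16U) in rack 4; 26U remain.
Put S8 (14U) in rack 4; 12U remain.
Put S9 (18U) in rack 5; 24U remain.
5 racks × 42U = 210U; used 143U; unused 67U.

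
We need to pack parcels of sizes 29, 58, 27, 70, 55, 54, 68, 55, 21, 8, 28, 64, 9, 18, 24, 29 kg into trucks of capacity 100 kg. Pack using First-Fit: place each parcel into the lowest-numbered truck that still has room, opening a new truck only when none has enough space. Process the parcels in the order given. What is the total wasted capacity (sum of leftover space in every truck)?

83

29 kg → truck 1 (remaining 71 kg)
58 kg → truck 1 (remaining 13 kg)
27 kg → truck 2 (remaining 73 kg)
70 kg → truck 2 (remaining 3 kg)
55 kg → truck 3 (remaining 45 kg)
54 kg → truck 4 (remaining 46 kg)
68 kg → truck 5 (remaining 32 kg)
55 kg → truck 6 (remaining 45 kg)
21 kg → truck 3 (remaining 24 kg)
8 kg → truck 1 (remaining 5 kg)
28 kg → truck 4 (remaining 18 kg)
64 kg → truck 7 (remaining 36 kg)
9 kg → truck 3 (remaining 15 kg)
18 kg → truck 4 (remaining 0 kg)
24 kg → truck 5 (remaining 8 kg)
29 kg → truck 6 (remaining 16 kg)
7 trucks × 100 kg = 700 kg; used 617 kg; unused 83 kg.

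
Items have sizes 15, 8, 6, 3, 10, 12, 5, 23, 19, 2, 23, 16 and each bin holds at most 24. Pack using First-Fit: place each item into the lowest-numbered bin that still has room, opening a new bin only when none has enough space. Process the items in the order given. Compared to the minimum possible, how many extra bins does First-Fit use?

First-Fit: [15,8] [6,3,10,5] [12,2] [23] [19] [23] [16] → 7 bins.
Total size 142; any packing needs at least ⌈142/24⌉ = 6 bins.
An optimal packing achieves that bound: [23] [23] [19,5] [16,8] [15,6,3] [12,10,2] → 6 bins.
Excess: 7 − 6 = 1.

1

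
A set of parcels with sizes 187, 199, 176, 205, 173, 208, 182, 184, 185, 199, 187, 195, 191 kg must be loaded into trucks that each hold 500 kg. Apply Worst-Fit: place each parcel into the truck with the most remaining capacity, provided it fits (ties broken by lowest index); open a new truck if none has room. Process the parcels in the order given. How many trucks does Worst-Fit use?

Put 187 kg in truck 1; 313 kg remain.
Put 199 kg in truck 1; 114 kg remain.
Put 176 kg in truck 2; 324 kg remain.
Put 205 kg in truck 2; 119 kg remain.
Put 173 kg in truck 3; 327 kg remain.
Put 208 kg in truck 3; 119 kg remain.
Put 182 kg in truck 4; 318 kg remain.
Put 184 kg in truck 4; 134 kg remain.
Put 185 kg in truck 5; 315 kg remain.
Put 199 kg in truck 5; 116 kg remain.
Put 187 kg in truck 6; 313 kg remain.
Put 195 kg in truck 6; 118 kg remain.
Put 191 kg in truck 7; 309 kg remain.
Final trucks: [187,199] [176,205] [173,208] [182,184] [185,199] [187,195] [191].

7 trucks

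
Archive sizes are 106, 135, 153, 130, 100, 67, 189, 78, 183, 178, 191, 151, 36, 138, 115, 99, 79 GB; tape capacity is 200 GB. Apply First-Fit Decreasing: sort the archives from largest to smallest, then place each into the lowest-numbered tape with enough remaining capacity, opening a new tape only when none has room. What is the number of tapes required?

Sorted descending: 191, 189, 183, 178, 153, 151, 138, 135, 130, 115, 106, 100, 99, 79, 78, 67, 36.
191 GB → tape 1 (remaining 9 GB)
189 GB → tape 2 (remaining 11 GB)
183 GB → tape 3 (remaining 17 GB)
178 GB → tape 4 (remaining 22 GB)
153 GB → tape 5 (remaining 47 GB)
151 GB → tape 6 (remaining 49 GB)
138 GB → tape 7 (remaining 62 GB)
135 GB → tape 8 (remaining 65 GB)
130 GB → tape 9 (remaining 70 GB)
115 GB → tape 10 (remaining 85 GB)
106 GB → tape 11 (remaining 94 GB)
100 GB → tape 12 (remaining 100 GB)
99 GB → tape 12 (remaining 1 GB)
79 GB → tape 10 (remaining 6 GB)
78 GB → tape 11 (remaining 16 GB)
67 GB → tape 9 (remaining 3 GB)
36 GB → tape 5 (remaining 11 GB)
Final tapes: [191] [189] [183] [178] [153,36] [151] [138] [135] [130,67] [115,79] [106,78] [100,99].

12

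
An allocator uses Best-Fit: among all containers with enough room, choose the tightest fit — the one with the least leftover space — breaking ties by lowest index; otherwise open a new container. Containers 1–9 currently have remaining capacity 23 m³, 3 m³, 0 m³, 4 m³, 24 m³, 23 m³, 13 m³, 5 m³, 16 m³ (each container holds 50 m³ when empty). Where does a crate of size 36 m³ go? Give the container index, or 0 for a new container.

0

No container has ≥ 36 m³ free, so a new container is opened.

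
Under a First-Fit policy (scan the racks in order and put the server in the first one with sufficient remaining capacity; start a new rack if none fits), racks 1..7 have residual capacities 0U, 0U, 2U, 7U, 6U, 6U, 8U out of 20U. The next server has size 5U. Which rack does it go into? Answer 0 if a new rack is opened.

Racks with room: rack 4 (7U), rack 5 (6U), rack 6 (6U), rack 7 (8U).
The first with room is rack 4.

4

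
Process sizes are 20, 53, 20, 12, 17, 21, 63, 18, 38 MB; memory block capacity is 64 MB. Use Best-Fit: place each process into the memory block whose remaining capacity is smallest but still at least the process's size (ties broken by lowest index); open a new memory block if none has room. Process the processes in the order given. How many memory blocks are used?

Put 20 MB in memory block 1; 44 MB remain.
Put 53 MB in memory block 2; 11 MB remain.
Put 20 MB in memory block 1; 24 MB remain.
Put 12 MB in memory block 1; 12 MB remain.
Put 17 MB in memory block 3; 47 MB remain.
Put 21 MB in memory block 3; 26 MB remain.
Put 63 MB in memory block 4; 1 MB remain.
Put 18 MB in memory block 3; 8 MB remain.
Put 38 MB in memory block 5; 26 MB remain.

5 memory blocks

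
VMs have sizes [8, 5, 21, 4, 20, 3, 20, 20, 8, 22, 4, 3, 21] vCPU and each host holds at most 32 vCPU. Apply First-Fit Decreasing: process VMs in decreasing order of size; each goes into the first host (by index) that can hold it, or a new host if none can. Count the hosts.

6

Sorted descending: 22, 21, 21, 20, 20, 20, 8, 8, 5, 4, 4, 3, 3.
host 1: place 22 vCPU, 10 vCPU left
host 2: place 21 vCPU, 11 vCPU left
host 3: place 21 vCPU, 11 vCPU left
host 4: place 20 vCPU, 12 vCPU left
host 5: place 20 vCPU, 12 vCPU left
host 6: place 20 vCPU, 12 vCPU left
host 1: place 8 vCPU, 2 vCPU left
host 2: place 8 vCPU, 3 vCPU left
host 3: place 5 vCPU, 6 vCPU left
host 3: place 4 vCPU, 2 vCPU left
host 4: place 4 vCPU, 8 vCPU left
host 2: place 3 vCPU, 0 vCPU left
host 4: place 3 vCPU, 5 vCPU left
Final hosts: [22,8] [21,8,3] [21,5,4] [20,4,3] [20] [20].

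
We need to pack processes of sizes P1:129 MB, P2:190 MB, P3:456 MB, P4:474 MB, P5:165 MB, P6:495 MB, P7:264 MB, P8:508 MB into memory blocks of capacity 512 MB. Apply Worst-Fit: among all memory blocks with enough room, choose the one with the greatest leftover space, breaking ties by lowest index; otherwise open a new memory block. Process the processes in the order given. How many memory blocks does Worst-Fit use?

P1 (129 MB) → memory block 1 (remaining 383 MB)
P2 (190 MB) → memory block 1 (remaining 193 MB)
P3 (456 MB) → memory block 2 (remaining 56 MB)
P4 (474 MB) → memory block 3 (remaining 38 MB)
P5 (165 MB) → memory block 1 (remaining 28 MB)
P6 (495 MB) → memory block 4 (remaining 17 MB)
P7 (264 MB) → memory block 5 (remaining 248 MB)
P8 (508 MB) → memory block 6 (remaining 4 MB)
Final memory blocks: [129,190,165] [456] [474] [495] [264] [508].

6 memory blocks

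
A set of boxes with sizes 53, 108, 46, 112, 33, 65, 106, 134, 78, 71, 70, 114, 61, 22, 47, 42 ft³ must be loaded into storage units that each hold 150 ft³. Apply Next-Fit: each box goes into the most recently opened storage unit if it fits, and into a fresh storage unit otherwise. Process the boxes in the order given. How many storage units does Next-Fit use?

storage unit 1: place 53 ft³, 97 ft³ left
storage unit 2: place 108 ft³, 42 ft³ left
storage unit 3: place 46 ft³, 104 ft³ left
storage unit 4: place 112 ft³, 38 ft³ left
storage unit 4: place 33 ft³, 5 ft³ left
storage unit 5: place 65 ft³, 85 ft³ left
storage unit 6: place 106 ft³, 44 ft³ left
storage unit 7: place 134 ft³, 16 ft³ left
storage unit 8: place 78 ft³, 72 ft³ left
storage unit 8: place 71 ft³, 1 ft³ left
storage unit 9: place 70 ft³, 80 ft³ left
storage unit 10: place 114 ft³, 36 ft³ left
storage unit 11: place 61 ft³, 89 ft³ left
storage unit 11: place 22 ft³, 67 ft³ left
storage unit 11: place 47 ft³, 20 ft³ left
storage unit 12: place 42 ft³, 108 ft³ left
Final storage units: [53] [108] [46] [112,33] [65] [106] [134] [78,71] [70] [114] [61,22,47] [42].

12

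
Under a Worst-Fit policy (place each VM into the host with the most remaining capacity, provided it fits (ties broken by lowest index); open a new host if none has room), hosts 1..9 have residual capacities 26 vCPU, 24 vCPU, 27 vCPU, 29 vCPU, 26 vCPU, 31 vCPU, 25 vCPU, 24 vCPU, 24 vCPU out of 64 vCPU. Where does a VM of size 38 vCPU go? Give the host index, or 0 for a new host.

No host has ≥ 38 vCPU free, so a new host is opened.

0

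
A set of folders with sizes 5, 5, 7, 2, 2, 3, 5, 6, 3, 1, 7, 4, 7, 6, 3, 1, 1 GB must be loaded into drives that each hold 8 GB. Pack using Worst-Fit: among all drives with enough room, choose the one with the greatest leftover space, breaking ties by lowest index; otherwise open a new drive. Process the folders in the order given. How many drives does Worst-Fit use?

Put 5 GB in drive 1; 3 GB remain.
Put 5 GB in drive 2; 3 GB remain.
Put 7 GB in drive 3; 1 GB remain.
Put 2 GB in drive 1; 1 GB remain.
Put 2 GB in drive 2; 1 GB remain.
Put 3 GB in drive 4; 5 GB remain.
Put 5 GB in drive 4; 0 GB remain.
Put 6 GB in drive 5; 2 GB remain.
Put 3 GB in drive 6; 5 GB remain.
Put 1 GB in drive 6; 4 GB remain.
Put 7 GB in drive 7; 1 GB remain.
Put 4 GB in drive 6; 0 GB remain.
Put 7 GB in drive 8; 1 GB remain.
Put 6 GB in drive 9; 2 GB remain.
Put 3 GB in drive 10; 5 GB remain.
Put 1 GB in drive 10; 4 GB remain.
Put 1 GB in drive 10; 3 GB remain.

10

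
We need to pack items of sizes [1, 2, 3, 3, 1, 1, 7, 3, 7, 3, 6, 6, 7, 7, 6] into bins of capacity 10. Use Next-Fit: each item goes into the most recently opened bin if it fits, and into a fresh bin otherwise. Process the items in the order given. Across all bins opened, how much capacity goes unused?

Put 1 in bin 1; 9 remain.
Put 2 in bin 1; 7 remain.
Put 3 in bin 1; 4 remain.
Put 3 in bin 1; 1 remain.
Put 1 in bin 1; 0 remain.
Put 1 in bin 2; 9 remain.
Put 7 in bin 2; 2 remain.
Put 3 in bin 3; 7 remain.
Put 7 in bin 3; 0 remain.
Put 3 in bin 4; 7 remain.
Put 6 in bin 4; 1 remain.
Put 6 in bin 5; 4 remain.
Put 7 in bin 6; 3 remain.
Put 7 in bin 7; 3 remain.
Put 6 in bin 8; 4 remain.
8 bins × 10 = 80; used 63; unused 17.

17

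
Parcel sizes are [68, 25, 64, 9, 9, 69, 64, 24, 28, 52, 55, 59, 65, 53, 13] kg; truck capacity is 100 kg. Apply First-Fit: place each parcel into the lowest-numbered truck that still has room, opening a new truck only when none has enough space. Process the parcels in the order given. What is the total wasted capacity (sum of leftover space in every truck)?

Put 68 kg in truck 1; 32 kg remain.
Put 25 kg in truck 1; 7 kg remain.
Put 64 kg in truck 2; 36 kg remain.
Put 9 kg in truck 2; 27 kg remain.
Put 9 kg in truck 2; 18 kg remain.
Put 69 kg in truck 3; 31 kg remain.
Put 64 kg in truck 4; 36 kg remain.
Put 24 kg in truck 3; 7 kg remain.
Put 28 kg in truck 4; 8 kg remain.
Put 52 kg in truck 5; 48 kg remain.
Put 55 kg in truck 6; 45 kg remain.
Put 59 kg in truck 7; 41 kg remain.
Put 65 kg in truck 8; 35 kg remain.
Put 53 kg in truck 9; 47 kg remain.
Put 13 kg in truck 2; 5 kg remain.
9 trucks × 100 kg = 900 kg; used 657 kg; unused 243 kg.

243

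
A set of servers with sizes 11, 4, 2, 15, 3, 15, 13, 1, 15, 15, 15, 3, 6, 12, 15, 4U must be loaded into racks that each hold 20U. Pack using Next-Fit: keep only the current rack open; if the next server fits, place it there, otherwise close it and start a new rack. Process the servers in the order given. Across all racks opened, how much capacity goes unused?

31

rack 1: place 11U, 9U left
rack 1: place 4U, 5U left
rack 1: place 2U, 3U left
rack 2: place 15U, 5U left
rack 2: place 3U, 2U left
rack 3: place 15U, 5U left
rack 4: place 13U, 7U left
rack 4: place 1U, 6U left
rack 5: place 15U, 5U left
rack 6: place 15U, 5U left
rack 7: place 15U, 5U left
rack 7: place 3U, 2U left
rack 8: place 6U, 14U left
rack 8: place 12U, 2U left
rack 9: place 15U, 5U left
rack 9: place 4U, 1U left
9 racks × 20U = 180U; used 149U; unused 31U.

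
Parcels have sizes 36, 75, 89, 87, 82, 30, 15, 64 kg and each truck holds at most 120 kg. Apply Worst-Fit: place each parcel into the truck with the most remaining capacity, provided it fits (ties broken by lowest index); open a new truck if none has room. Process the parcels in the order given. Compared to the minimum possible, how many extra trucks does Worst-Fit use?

Worst-Fit: [36,75] [89] [87,15] [82,30] [64] → 5 trucks.
5 parcels exceed 60 kg (half the capacity), and no two of those can share a truck, so at least 5 trucks are needed.
So 5 is already optimal.

0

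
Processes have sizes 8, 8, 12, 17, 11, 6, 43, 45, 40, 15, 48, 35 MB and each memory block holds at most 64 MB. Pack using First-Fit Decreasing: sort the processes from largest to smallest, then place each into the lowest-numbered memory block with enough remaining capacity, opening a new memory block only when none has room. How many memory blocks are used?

Sorted descending: 48, 45, 43, 40, 35, 17, 15, 12, 11, 8, 8, 6.
48 MB → memory block 1 (remaining 16 MB)
45 MB → memory block 2 (remaining 19 MB)
43 MB → memory block 3 (remaining 21 MB)
40 MB → memory block 4 (remaining 24 MB)
35 MB → memory block 5 (remaining 29 MB)
17 MB → memory block 2 (remaining 2 MB)
15 MB → memory block 1 (remaining 1 MB)
12 MB → memory block 3 (remaining 9 MB)
11 MB → memory block 4 (remaining 13 MB)
8 MB → memory block 3 (remaining 1 MB)
8 MB → memory block 4 (remaining 5 MB)
6 MB → memory block 5 (remaining 23 MB)

5 memory blocks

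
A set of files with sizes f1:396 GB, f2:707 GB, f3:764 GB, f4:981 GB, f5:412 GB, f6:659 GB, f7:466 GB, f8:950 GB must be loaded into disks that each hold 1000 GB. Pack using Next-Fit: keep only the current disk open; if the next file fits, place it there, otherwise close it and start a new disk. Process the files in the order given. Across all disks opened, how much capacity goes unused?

2665

f1 (396 GB) → disk 1 (remaining 604 GB)
f2 (707 GB) → disk 2 (remaining 293 GB)
f3 (764 GB) → disk 3 (remaining 236 GB)
f4 (981 GB) → disk 4 (remaining 19 GB)
f5 (412 GB) → disk 5 (remaining 588 GB)
f6 (659 GB) → disk 6 (remaining 341 GB)
f7 (466 GB) → disk 7 (remaining 534 GB)
f8 (950 GB) → disk 8 (remaining 50 GB)
8 disks × 1000 GB = 8000 GB; used 5335 GB; unused 2665 GB.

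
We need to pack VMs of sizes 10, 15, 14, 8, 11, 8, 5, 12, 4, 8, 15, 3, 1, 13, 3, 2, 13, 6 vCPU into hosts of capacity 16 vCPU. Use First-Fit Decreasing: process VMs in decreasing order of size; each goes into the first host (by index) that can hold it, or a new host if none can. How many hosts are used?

Sorted descending: 15, 15, 14, 13, 13, 12, 11, 10, 8, 8, 8, 6, 5, 4, 3, 3, 2, 1.
Put 15 vCPU in host 1; 1 vCPU remain.
Put 15 vCPU in host 2; 1 vCPU remain.
Put 14 vCPU in host 3; 2 vCPU remain.
Put 13 vCPU in host 4; 3 vCPU remain.
Put 13 vCPU in host 5; 3 vCPU remain.
Put 12 vCPU in host 6; 4 vCPU remain.
Put 11 vCPU in host 7; 5 vCPU remain.
Put 10 vCPU in host 8; 6 vCPU remain.
Put 8 vCPU in host 9; 8 vCPU remain.
Put 8 vCPU in host 9; 0 vCPU remain.
Put 8 vCPU in host 10; 8 vCPU remain.
Put 6 vCPU in host 8; 0 vCPU remain.
Put 5 vCPU in host 7; 0 vCPU remain.
Put 4 vCPU in host 6; 0 vCPU remain.
Put 3 vCPU in host 4; 0 vCPU remain.
Put 3 vCPU in host 5; 0 vCPU remain.
Put 2 vCPU in host 3; 0 vCPU remain.
Put 1 vCPU in host 1; 0 vCPU remain.

10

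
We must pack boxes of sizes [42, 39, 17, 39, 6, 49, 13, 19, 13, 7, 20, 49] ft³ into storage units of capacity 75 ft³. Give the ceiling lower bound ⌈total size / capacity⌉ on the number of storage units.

Total size = 42 + 39 + 17 + 39 + 6 + 49 + 13 + 19 + 13 + 7 + 20 + 49 = 313 ft³.
⌈313 / 75⌉ = 5.

5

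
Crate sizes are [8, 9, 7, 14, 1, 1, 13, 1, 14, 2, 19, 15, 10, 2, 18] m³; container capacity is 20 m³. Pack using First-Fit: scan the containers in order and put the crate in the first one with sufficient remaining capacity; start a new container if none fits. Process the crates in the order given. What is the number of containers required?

8

8 m³ → container 1 (remaining 12 m³)
9 m³ → container 1 (remaining 3 m³)
7 m³ → container 2 (remaining 13 m³)
14 m³ → container 3 (remaining 6 m³)
1 m³ → container 1 (remaining 2 m³)
1 m³ → container 1 (remaining 1 m³)
13 m³ → container 2 (remaining 0 m³)
1 m³ → container 1 (remaining 0 m³)
14 m³ → container 4 (remaining 6 m³)
2 m³ → container 3 (remaining 4 m³)
19 m³ → container 5 (remaining 1 m³)
15 m³ → container 6 (remaining 5 m³)
10 m³ → container 7 (remaining 10 m³)
2 m³ → container 3 (remaining 2 m³)
18 m³ → container 8 (remaining 2 m³)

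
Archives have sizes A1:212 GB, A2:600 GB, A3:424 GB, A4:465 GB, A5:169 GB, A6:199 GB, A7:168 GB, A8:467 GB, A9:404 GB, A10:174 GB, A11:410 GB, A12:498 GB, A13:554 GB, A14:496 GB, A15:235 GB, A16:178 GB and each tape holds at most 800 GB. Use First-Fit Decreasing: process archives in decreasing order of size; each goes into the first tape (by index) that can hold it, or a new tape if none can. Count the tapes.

9

Sorted descending: 600, 554, 498, 496, 467, 465, 424, 410, 404, 235, 212, 199, 178, 174, 169, 168.
600 GB → tape 1 (remaining 200 GB)
554 GB → tape 2 (remaining 246 GB)
498 GB → tape 3 (remaining 302 GB)
496 GB → tape 4 (remaining 304 GB)
467 GB → tape 5 (remaining 333 GB)
465 GB → tape 6 (remaining 335 GB)
424 GB → tape 7 (remaining 376 GB)
410 GB → tape 8 (remaining 390 GB)
404 GB → tape 9 (remaining 396 GB)
235 GB → tape 2 (remaining 11 GB)
212 GB → tape 3 (remaining 90 GB)
199 GB → tape 1 (remaining 1 GB)
178 GB → tape 4 (remaining 126 GB)
174 GB → tape 5 (remaining 159 GB)
169 GB → tape 6 (remaining 166 GB)
168 GB → tape 7 (remaining 208 GB)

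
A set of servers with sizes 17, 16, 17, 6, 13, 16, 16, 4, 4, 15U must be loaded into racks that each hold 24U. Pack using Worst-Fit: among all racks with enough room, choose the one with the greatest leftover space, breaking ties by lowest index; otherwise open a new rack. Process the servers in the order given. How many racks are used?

Put 17U in rack 1; 7U remain.
Put 16U in rack 2; 8U remain.
Put 17U in rack 3; 7U remain.
Put 6U in rack 2; 2U remain.
Put 13U in rack 4; 11U remain.
Put 16U in rack 5; 8U remain.
Put 16U in rack 6; 8U remain.
Put 4U in rack 4; 7U remain.
Put 4U in rack 5; 4U remain.
Put 15U in rack 7; 9U remain.

7 racks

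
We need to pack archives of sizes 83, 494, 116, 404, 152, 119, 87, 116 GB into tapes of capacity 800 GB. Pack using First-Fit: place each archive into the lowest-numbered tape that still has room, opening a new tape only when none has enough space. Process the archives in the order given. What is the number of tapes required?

83 GB → tape 1 (remaining 717 GB)
494 GB → tape 1 (remaining 223 GB)
116 GB → tape 1 (remaining 107 GB)
404 GB → tape 2 (remaining 396 GB)
152 GB → tape 2 (remaining 244 GB)
119 GB → tape 2 (remaining 125 GB)
87 GB → tape 1 (remaining 20 GB)
116 GB → tape 2 (remaining 9 GB)

2 tapes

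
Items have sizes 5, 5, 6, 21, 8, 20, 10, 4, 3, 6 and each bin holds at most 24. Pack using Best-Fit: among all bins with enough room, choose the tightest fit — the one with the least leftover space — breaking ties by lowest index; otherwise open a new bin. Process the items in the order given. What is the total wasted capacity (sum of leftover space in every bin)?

8

bin 1: place 5, 19 left
bin 1: place 5, 14 left
bin 1: place 6, 8 left
bin 2: place 21, 3 left
bin 1: place 8, 0 left
bin 3: place 20, 4 left
bin 4: place 10, 14 left
bin 3: place 4, 0 left
bin 2: place 3, 0 left
bin 4: place 6, 8 left
4 bins × 24 = 96; used 88; unused 8.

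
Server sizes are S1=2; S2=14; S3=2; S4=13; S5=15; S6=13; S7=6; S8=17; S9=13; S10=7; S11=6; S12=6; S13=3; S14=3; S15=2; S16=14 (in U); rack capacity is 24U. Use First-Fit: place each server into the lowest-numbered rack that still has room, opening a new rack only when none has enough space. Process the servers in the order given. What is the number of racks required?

rack 1: place S1 (2U), 22U left
rack 1: place S2 (14U), 8U left
rack 1: place S3 (2U), 6U left
rack 2: place S4 (13U), 11U left
rack 3: place S5 (15U), 9U left
rack 4: place S6 (13U), 11U left
rack 1: place S7 (6U), 0U left
rack 5: place S8 (17U), 7U left
rack 6: place S9 (13U), 11U left
rack 2: place S10 (7U), 4U left
rack 3: place S11 (6U), 3U left
rack 4: place S12 (6U), 5U left
rack 2: place S13 (3U), 1U left
rack 3: place S14 (3U), 0U left
rack 4: place S15 (2U), 3U left
rack 7: place S16 (14U), 10U left
Final racks: [2,14,2,6] [13,7,3] [15,6,3] [13,6,2] [17] [13] [14].

7 racks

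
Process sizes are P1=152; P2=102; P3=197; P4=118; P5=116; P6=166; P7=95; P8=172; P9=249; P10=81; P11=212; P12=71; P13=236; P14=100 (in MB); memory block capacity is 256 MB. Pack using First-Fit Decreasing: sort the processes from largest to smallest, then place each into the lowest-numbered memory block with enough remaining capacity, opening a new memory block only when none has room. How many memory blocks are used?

9

Sorted descending: 249, 236, 212, 197, 172, 166, 152, 118, 116, 102, 100, 95, 81, 71.
249 MB → memory block 1 (remaining 7 MB)
236 MB → memory block 2 (remaining 20 MB)
212 MB → memory block 3 (remaining 44 MB)
197 MB → memory block 4 (remaining 59 MB)
172 MB → memory block 5 (remaining 84 MB)
166 MB → memory block 6 (remaining 90 MB)
152 MB → memory block 7 (remaining 104 MB)
118 MB → memory block 8 (remaining 138 MB)
116 MB → memory block 8 (remaining 22 MB)
102 MB → memory block 7 (remaining 2 MB)
100 MB → memory block 9 (remaining 156 MB)
95 MB → memory block 9 (remaining 61 MB)
81 MB → memory block 5 (remaining 3 MB)
71 MB → memory block 6 (remaining 19 MB)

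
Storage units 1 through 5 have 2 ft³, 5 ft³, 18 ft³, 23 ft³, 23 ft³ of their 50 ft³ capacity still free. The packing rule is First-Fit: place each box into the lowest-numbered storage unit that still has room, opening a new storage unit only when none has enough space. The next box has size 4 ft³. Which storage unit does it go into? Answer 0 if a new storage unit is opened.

2

Storage units with room: storage unit 2 (5 ft³), storage unit 3 (18 ft³), storage unit 4 (23 ft³), storage unit 5 (23 ft³).
The first with room is storage unit 2.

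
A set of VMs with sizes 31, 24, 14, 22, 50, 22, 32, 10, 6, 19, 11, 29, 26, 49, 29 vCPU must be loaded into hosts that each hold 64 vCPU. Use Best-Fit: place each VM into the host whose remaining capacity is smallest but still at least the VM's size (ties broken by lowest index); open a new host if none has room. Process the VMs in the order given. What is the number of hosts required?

7 hosts

Put 31 vCPU in host 1; 33 vCPU remain.
Put 24 vCPU in host 1; 9 vCPU remain.
Put 14 vCPU in host 2; 50 vCPU remain.
Put 22 vCPU in host 2; 28 vCPU remain.
Put 50 vCPU in host 3; 14 vCPU remain.
Put 22 vCPU in host 2; 6 vCPU remain.
Put 32 vCPU in host 4; 32 vCPU remain.
Put 10 vCPU in host 3; 4 vCPU remain.
Put 6 vCPU in host 2; 0 vCPU remain.
Put 19 vCPU in host 4; 13 vCPU remain.
Put 11 vCPU in host 4; 2 vCPU remain.
Put 29 vCPU in host 5; 35 vCPU remain.
Put 26 vCPU in host 5; 9 vCPU remain.
Put 49 vCPU in host 6; 15 vCPU remain.
Put 29 vCPU in host 7; 35 vCPU remain.
Final hosts: [31,24] [14,22,22,6] [50,10] [32,19,11] [29,26] [49] [29].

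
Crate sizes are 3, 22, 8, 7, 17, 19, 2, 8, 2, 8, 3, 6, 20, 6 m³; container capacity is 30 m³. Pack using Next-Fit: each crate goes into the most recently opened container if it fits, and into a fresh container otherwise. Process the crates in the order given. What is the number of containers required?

6

Put 3 m³ in container 1; 27 m³ remain.
Put 22 m³ in container 1; 5 m³ remain.
Put 8 m³ in container 2; 22 m³ remain.
Put 7 m³ in container 2; 15 m³ remain.
Put 17 m³ in container 3; 13 m³ remain.
Put 19 m³ in container 4; 11 m³ remain.
Put 2 m³ in container 4; 9 m³ remain.
Put 8 m³ in container 4; 1 m³ remain.
Put 2 m³ in container 5; 28 m³ remain.
Put 8 m³ in container 5; 20 m³ remain.
Put 3 m³ in container 5; 17 m³ remain.
Put 6 m³ in container 5; 11 m³ remain.
Put 20 m³ in container 6; 10 m³ remain.
Put 6 m³ in container 6; 4 m³ remain.
Final containers: [3,22] [8,7] [17] [19,2,8] [2,8,3,6] [20,6].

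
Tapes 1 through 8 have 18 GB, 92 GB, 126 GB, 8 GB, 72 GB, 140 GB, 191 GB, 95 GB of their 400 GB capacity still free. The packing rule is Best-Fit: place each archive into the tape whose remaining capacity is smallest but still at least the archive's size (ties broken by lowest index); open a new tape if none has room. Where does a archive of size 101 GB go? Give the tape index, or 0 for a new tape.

3

Tapes with room: tape 3 (126 GB), tape 6 (140 GB), tape 7 (191 GB).
Tightest fit is tape 3 with 126 GB free.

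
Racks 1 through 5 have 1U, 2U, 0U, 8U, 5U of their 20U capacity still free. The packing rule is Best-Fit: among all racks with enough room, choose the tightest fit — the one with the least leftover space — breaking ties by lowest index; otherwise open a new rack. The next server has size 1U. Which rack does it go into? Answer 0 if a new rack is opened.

Racks with room: rack 1 (1U), rack 2 (2U), rack 4 (8U), rack 5 (5U).
Tightest fit is rack 1 with 1U free.

1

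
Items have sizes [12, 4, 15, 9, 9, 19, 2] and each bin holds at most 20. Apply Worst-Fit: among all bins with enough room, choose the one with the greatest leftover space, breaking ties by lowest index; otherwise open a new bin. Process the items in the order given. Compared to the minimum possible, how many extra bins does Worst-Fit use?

Worst-Fit: [12,4] [15,2] [9,9] [19] → 4 bins.
Total size 70; any packing needs at least ⌈70/20⌉ = 4 bins.
So 4 is already optimal.

0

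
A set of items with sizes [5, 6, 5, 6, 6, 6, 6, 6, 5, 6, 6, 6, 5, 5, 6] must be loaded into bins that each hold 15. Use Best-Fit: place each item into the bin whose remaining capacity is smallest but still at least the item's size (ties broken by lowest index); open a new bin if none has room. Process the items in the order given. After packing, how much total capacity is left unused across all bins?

5 → bin 1 (remaining 10)
6 → bin 1 (remaining 4)
5 → bin 2 (remaining 10)
6 → bin 2 (remaining 4)
6 → bin 3 (remaining 9)
6 → bin 3 (remaining 3)
6 → bin 4 (remaining 9)
6 → bin 4 (remaining 3)
5 → bin 5 (remaining 10)
6 → bin 5 (remaining 4)
6 → bin 6 (remaining 9)
6 → bin 6 (remaining 3)
5 → bin 7 (remaining 10)
5 → bin 7 (remaining 5)
6 → bin 8 (remaining 9)
8 bins × 15 = 120; used 85; unused 35.

35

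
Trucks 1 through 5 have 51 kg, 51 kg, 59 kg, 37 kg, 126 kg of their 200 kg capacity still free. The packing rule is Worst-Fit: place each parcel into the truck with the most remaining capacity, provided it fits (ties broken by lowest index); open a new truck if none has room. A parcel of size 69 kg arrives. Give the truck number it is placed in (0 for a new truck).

Trucks with room: truck 5 (126 kg).
Most room is truck 5 with 126 kg free.

5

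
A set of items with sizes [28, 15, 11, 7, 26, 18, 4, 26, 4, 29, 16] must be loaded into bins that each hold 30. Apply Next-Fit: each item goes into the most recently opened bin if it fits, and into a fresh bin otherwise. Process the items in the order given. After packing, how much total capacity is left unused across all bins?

56

Put 28 in bin 1; 2 remain.
Put 15 in bin 2; 15 remain.
Put 11 in bin 2; 4 remain.
Put 7 in bin 3; 23 remain.
Put 26 in bin 4; 4 remain.
Put 18 in bin 5; 12 remain.
Put 4 in bin 5; 8 remain.
Put 26 in bin 6; 4 remain.
Put 4 in bin 6; 0 remain.
Put 29 in bin 7; 1 remain.
Put 16 in bin 8; 14 remain.
8 bins × 30 = 240; used 184; unused 56.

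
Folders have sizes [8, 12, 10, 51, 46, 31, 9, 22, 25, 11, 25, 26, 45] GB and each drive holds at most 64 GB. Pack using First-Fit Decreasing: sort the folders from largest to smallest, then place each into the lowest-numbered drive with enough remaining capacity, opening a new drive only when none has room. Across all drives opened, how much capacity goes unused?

Sorted descending: 51, 46, 45, 31, 26, 25, 25, 22, 12, 11, 10, 9, 8.
Put 51 GB in drive 1; 13 GB remain.
Put 46 GB in drive 2; 18 GB remain.
Put 45 GB in drive 3; 19 GB remain.
Put 31 GB in drive 4; 33 GB remain.
Put 26 GB in drive 4; 7 GB remain.
Put 25 GB in drive 5; 39 GB remain.
Put 25 GB in drive 5; 14 GB remain.
Put 22 GB in drive 6; 42 GB remain.
Put 12 GB in drive 1; 1 GB remain.
Put 11 GB in drive 2; 7 GB remain.
Put 10 GB in drive 3; 9 GB remain.
Put 9 GB in drive 3; 0 GB remain.
Put 8 GB in drive 5; 6 GB remain.
6 drives × 64 GB = 384 GB; used 321 GB; unused 63 GB.

63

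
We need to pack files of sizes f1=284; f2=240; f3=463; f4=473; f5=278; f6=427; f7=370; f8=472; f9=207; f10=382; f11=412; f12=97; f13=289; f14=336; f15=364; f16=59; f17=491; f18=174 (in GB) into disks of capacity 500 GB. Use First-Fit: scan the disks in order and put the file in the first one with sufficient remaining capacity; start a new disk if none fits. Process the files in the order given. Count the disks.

14

Put f1 (284 GB) in disk 1; 216 GB remain.
Put f2 (240 GB) in disk 2; 260 GB remain.
Put f3 (463 GB) in disk 3; 37 GB remain.
Put f4 (473 GB) in disk 4; 27 GB remain.
Put f5 (278 GB) in disk 5; 222 GB remain.
Put f6 (427 GB) in disk 6; 73 GB remain.
Put f7 (370 GB) in disk 7; 130 GB remain.
Put f8 (472 GB) in disk 8; 28 GB remain.
Put f9 (207 GB) in disk 1; 9 GB remain.
Put f10 (382 GB) in disk 9; 118 GB remain.
Put f11 (412 GB) in disk 10; 88 GB remain.
Put f12 (97 GB) in disk 2; 163 GB remain.
Put f13 (289 GB) in disk 11; 211 GB remain.
Put f14 (336 GB) in disk 12; 164 GB remain.
Put f15 (364 GB) in disk 13; 136 GB remain.
Put f16 (59 GB) in disk 2; 104 GB remain.
Put f17 (491 GB) in disk 14; 9 GB remain.
Put f18 (174 GB) in disk 5; 48 GB remain.
Final disks: [284,207] [240,97,59] [463] [473] [278,174] [427] [370] [472] [382] [412] [289] [336] [364] [491].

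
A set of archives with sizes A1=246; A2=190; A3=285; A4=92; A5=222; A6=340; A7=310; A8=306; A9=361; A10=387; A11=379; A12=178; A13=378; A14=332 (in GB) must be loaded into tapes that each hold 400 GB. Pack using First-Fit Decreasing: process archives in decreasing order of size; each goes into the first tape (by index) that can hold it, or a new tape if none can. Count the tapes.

Sorted descending: 387, 379, 378, 361, 340, 332, 310, 306, 285, 246, 222, 190, 178, 92.
Put 387 GB in tape 1; 13 GB remain.
Put 379 GB in tape 2; 21 GB remain.
Put 378 GB in tape 3; 22 GB remain.
Put 361 GB in tape 4; 39 GB remain.
Put 340 GB in tape 5; 60 GB remain.
Put 332 GB in tape 6; 68 GB remain.
Put 310 GB in tape 7; 90 GB remain.
Put 306 GB in tape 8; 94 GB remain.
Put 285 GB in tape 9; 115 GB remain.
Put 246 GB in tape 10; 154 GB remain.
Put 222 GB in tape 11; 178 GB remain.
Put 190 GB in tape 12; 210 GB remain.
Put 178 GB in tape 11; 0 GB remain.
Put 92 GB in tape 8; 2 GB remain.
Final tapes: [387] [379] [378] [361] [340] [332] [310] [306,92] [285] [246] [222,178] [190].

12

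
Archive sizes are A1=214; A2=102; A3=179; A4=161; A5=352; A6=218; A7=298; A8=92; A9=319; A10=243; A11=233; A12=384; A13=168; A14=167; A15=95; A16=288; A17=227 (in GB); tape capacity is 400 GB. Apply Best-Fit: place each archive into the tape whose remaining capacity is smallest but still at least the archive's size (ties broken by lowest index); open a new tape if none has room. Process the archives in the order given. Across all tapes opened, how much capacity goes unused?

660

tape 1: place A1 (214 GB), 186 GB left
tape 1: place A2 (102 GB), 84 GB left
tape 2: place A3 (179 GB), 221 GB left
tape 2: place A4 (161 GB), 60 GB left
tape 3: place A5 (352 GB), 48 GB left
tape 4: place A6 (218 GB), 182 GB left
tape 5: place A7 (298 GB), 102 GB left
tape 5: place A8 (92 GB), 10 GB left
tape 6: place A9 (319 GB), 81 GB left
tape 7: place A10 (243 GB), 157 GB left
tape 8: place A11 (233 GB), 167 GB left
tape 9: place A12 (384 GB), 16 GB left
tape 4: place A13 (168 GB), 14 GB left
tape 8: place A14 (167 GB), 0 GB left
tape 7: place A15 (95 GB), 62 GB left
tape 10: place A16 (288 GB), 112 GB left
tape 11: place A17 (227 GB), 173 GB left
11 tapes × 400 GB = 4400 GB; used 3740 GB; unused 660 GB.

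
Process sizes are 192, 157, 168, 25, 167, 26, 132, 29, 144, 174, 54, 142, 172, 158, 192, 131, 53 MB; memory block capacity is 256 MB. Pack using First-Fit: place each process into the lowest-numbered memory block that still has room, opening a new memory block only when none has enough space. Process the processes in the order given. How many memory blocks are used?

12 memory blocks

Put 192 MB in memory block 1; 64 MB remain.
Put 157 MB in memory block 2; 99 MB remain.
Put 168 MB in memory block 3; 88 MB remain.
Put 25 MB in memory block 1; 39 MB remain.
Put 167 MB in memory block 4; 89 MB remain.
Put 26 MB in memory block 1; 13 MB remain.
Put 132 MB in memory block 5; 124 MB remain.
Put 29 MB in memory block 2; 70 MB remain.
Put 144 MB in memory block 6; 112 MB remain.
Put 174 MB in memory block 7; 82 MB remain.
Put 54 MB in memory block 2; 16 MB remain.
Put 142 MB in memory block 8; 114 MB remain.
Put 172 MB in memory block 9; 84 MB remain.
Put 158 MB in memory block 10; 98 MB remain.
Put 192 MB in memory block 11; 64 MB remain.
Put 131 MB in memory block 12; 125 MB remain.
Put 53 MB in memory block 3; 35 MB remain.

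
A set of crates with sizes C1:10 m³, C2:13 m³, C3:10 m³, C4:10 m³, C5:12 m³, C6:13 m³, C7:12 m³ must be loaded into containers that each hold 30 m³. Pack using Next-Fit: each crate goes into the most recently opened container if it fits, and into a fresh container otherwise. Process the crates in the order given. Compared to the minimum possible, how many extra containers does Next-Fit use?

1

Next-Fit: [10,13] [10,10] [12,13] [12] → 4 containers.
Total size 80 m³; any packing needs at least ⌈80/30⌉ = 3 containers.
An optimal packing achieves that bound: [13,13] [12,12] [10,10,10] → 3 containers.
Excess: 4 − 3 = 1.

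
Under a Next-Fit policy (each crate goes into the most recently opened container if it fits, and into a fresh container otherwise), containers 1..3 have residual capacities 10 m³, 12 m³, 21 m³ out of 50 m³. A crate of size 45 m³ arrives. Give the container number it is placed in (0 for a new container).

Next-Fit only looks at container 3, which has 21 m³ free.
45 m³ does not fit, so a new container is opened.

0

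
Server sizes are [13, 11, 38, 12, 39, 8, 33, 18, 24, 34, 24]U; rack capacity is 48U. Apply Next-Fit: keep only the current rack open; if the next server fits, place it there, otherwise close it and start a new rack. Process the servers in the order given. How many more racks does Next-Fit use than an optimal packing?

2

Next-Fit: [13,11] [38] [12] [39,8] [33] [18,24] [34] [24] → 8 racks.
Total size 254U; any packing needs at least ⌈254/48⌉ = 6 racks.
An optimal packing achieves that bound: [39,8] [38] [34,13] [33,12] [24,24] [18,11] → 6 racks.
Excess: 8 − 6 = 2.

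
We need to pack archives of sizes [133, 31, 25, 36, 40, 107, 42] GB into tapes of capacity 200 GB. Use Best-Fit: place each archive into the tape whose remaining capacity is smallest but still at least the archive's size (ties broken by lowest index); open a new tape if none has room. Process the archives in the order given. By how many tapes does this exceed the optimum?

Best-Fit: [133,31,25] [36,40,107] [42] → 3 tapes.
Total size 414 GB; any packing needs at least ⌈414/200⌉ = 3 tapes.
So 3 is already optimal.

0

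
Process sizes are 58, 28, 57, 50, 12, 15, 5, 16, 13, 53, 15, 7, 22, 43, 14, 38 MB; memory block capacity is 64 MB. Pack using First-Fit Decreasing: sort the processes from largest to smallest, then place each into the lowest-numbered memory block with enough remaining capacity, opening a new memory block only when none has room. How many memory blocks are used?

8

Sorted descending: 58, 57, 53, 50, 43, 38, 28, 22, 16, 15, 15, 14, 13, 12, 7, 5.
58 MB → memory block 1 (remaining 6 MB)
57 MB → memory block 2 (remaining 7 MB)
53 MB → memory block 3 (remaining 11 MB)
50 MB → memory block 4 (remaining 14 MB)
43 MB → memory block 5 (remaining 21 MB)
38 MB → memory block 6 (remaining 26 MB)
28 MB → memory block 7 (remaining 36 MB)
22 MB → memory block 6 (remaining 4 MB)
16 MB → memory block 5 (remaining 5 MB)
15 MB → memory block 7 (remaining 21 MB)
15 MB → memory block 7 (remaining 6 MB)
14 MB → memory block 4 (remaining 0 MB)
13 MB → memory block 8 (remaining 51 MB)
12 MB → memory block 8 (remaining 39 MB)
7 MB → memory block 2 (remaining 0 MB)
5 MB → memory block 1 (remaining 1 MB)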